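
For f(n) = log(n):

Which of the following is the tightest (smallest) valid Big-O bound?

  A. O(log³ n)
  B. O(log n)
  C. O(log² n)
B

f(n) = log(n) is O(log n).
All listed options are valid Big-O bounds (upper bounds),
but O(log n) is the tightest (smallest valid bound).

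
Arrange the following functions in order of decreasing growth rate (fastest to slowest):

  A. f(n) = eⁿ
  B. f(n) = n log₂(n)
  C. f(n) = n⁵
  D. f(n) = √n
A > C > B > D

Comparing growth rates:
A = eⁿ is O(eⁿ)
C = n⁵ is O(n⁵)
B = n log₂(n) is O(n log n)
D = √n is O(√n)

Therefore, the order from fastest to slowest is: A > C > B > D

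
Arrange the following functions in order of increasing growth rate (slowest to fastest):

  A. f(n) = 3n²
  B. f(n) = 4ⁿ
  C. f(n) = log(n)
C < A < B

Comparing growth rates:
C = log(n) is O(log n)
A = 3n² is O(n²)
B = 4ⁿ is O(4ⁿ)

Therefore, the order from slowest to fastest is: C < A < B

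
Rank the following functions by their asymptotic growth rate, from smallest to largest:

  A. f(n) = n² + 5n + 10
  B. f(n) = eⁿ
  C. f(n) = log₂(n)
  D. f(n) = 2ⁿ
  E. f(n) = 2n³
C < A < E < D < B

Comparing growth rates:
C = log₂(n) is O(log n)
A = n² + 5n + 10 is O(n²)
E = 2n³ is O(n³)
D = 2ⁿ is O(2ⁿ)
B = eⁿ is O(eⁿ)

Therefore, the order from slowest to fastest is: C < A < E < D < B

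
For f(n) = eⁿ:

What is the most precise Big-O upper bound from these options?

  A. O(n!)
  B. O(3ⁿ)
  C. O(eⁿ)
C

f(n) = eⁿ is O(eⁿ).
All listed options are valid Big-O bounds (upper bounds),
but O(eⁿ) is the tightest (smallest valid bound).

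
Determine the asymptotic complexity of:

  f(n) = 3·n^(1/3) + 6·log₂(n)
O(n^(1/3))

The dominant term in 3·n^(1/3) + 6·log₂(n) is 3·n^(1/3), which is Θ(n^(1/3)).
Lower-order terms (6·log₂(n)) are asymptotically negligible.
Constants are absorbed, so the tightest bound is O(n^(1/3)).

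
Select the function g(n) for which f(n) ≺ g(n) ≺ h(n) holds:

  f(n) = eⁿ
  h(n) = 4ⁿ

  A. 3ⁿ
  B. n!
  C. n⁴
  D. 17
A

We need g(n) with eⁿ = o(g(n)) and g(n) = o(4ⁿ), i.e. O(eⁿ) ≺ g ≺ O(4ⁿ).
Check each option:
  A. 3ⁿ — O(3ⁿ) is strictly between O(eⁿ) and O(4ⁿ) ✓
  B. n! — O(n!) does not grow strictly slower than h(n)
  C. n⁴ — O(n⁴) does not grow strictly faster than f(n)
  D. 17 — O(1) does not grow strictly faster than f(n)

Only option A (3ⁿ) lies strictly between.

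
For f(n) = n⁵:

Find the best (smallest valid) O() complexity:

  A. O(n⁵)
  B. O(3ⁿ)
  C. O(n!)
A

f(n) = n⁵ is O(n⁵).
All listed options are valid Big-O bounds (upper bounds),
but O(n⁵) is the tightest (smallest valid bound).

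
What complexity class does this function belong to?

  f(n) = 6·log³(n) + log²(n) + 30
O(log³ n)

The dominant term in 6·log³(n) + log²(n) + 30 is 6·log³(n), which is Θ(log³ n).
Lower-order terms (log²(n), 30) are asymptotically negligible.
Constants are absorbed, so the tightest bound is O(log³ n).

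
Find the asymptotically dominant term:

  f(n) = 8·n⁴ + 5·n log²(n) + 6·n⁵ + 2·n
6·n⁵

Looking at each term:
  - 8·n⁴ is O(n⁴)
  - 5·n log²(n) is O(n log² n)
  - 6·n⁵ is O(n⁵)
  - 2·n is O(n)

The term 6·n⁵ (O(n⁵)) grows fastest and dominates all others.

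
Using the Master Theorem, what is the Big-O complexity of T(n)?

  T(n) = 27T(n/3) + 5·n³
Θ(n³ log n)

Master Theorem: a = 27, b = 3, f(n) = 5·n³.
Compute the critical exponent d = log₃(27) = 3.
Compare f(n) = Θ(n³) against n^d:
  k = 3 = d, so f(n) = Θ(n^d) — Case 2.
  Work is balanced across levels: T(n) = Θ(n^d log n) = Θ(n³ log n).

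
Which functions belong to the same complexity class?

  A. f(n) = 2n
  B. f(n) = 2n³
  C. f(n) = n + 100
A and C

Examining each function:
  A. 2n is O(n)
  B. 2n³ is O(n³)
  C. n + 100 is O(n)

Functions A and C both have the same complexity class.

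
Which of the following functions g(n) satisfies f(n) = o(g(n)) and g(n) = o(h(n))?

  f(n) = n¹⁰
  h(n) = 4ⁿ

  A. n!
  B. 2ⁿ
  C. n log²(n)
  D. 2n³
B

We need g(n) with n¹⁰ = o(g(n)) and g(n) = o(4ⁿ), i.e. O(n¹⁰) ≺ g ≺ O(4ⁿ).
Check each option:
  A. n! — O(n!) does not grow strictly slower than h(n)
  B. 2ⁿ — O(2ⁿ) is strictly between O(n¹⁰) and O(4ⁿ) ✓
  C. n log²(n) — O(n log² n) does not grow strictly faster than f(n)
  D. 2n³ — O(n³) does not grow strictly faster than f(n)

Only option B (2ⁿ) lies strictly between.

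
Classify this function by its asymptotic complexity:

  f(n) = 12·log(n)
O(log n)

The dominant term in 12·log(n) is 12·log(n), which is Θ(log n).
Constants are absorbed, so the tightest bound is O(log n).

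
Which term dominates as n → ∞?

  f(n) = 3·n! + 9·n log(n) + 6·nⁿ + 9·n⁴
6·nⁿ

Looking at each term:
  - 3·n! is O(n!)
  - 9·n log(n) is O(n log n)
  - 6·nⁿ is O(nⁿ)
  - 9·n⁴ is O(n⁴)

The term 6·nⁿ (O(nⁿ)) grows fastest and dominates all others.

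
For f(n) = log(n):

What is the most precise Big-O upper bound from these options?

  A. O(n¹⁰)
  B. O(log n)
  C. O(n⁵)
B

f(n) = log(n) is O(log n).
All listed options are valid Big-O bounds (upper bounds),
but O(log n) is the tightest (smallest valid bound).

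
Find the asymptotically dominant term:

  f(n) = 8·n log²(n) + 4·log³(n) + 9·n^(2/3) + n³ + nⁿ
nⁿ

Looking at each term:
  - 8·n log²(n) is O(n log² n)
  - 4·log³(n) is O(log³ n)
  - 9·n^(2/3) is O(n^(2/3))
  - n³ is O(n³)
  - nⁿ is O(nⁿ)

The term nⁿ (O(nⁿ)) grows fastest and dominates all others.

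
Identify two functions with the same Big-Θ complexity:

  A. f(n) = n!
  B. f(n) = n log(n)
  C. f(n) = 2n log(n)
B and C

Examining each function:
  A. n! is O(n!)
  B. n log(n) is O(n log n)
  C. 2n log(n) is O(n log n)

Functions B and C both have the same complexity class.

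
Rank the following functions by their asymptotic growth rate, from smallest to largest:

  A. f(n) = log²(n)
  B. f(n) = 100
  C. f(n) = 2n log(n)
B < A < C

Comparing growth rates:
B = 100 is O(1)
A = log²(n) is O(log² n)
C = 2n log(n) is O(n log n)

Therefore, the order from slowest to fastest is: B < A < C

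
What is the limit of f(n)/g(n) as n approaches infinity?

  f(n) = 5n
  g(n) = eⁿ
0

Since 5n (O(n)) grows slower than eⁿ (O(eⁿ)),
the ratio f(n)/g(n) → 0 as n → ∞.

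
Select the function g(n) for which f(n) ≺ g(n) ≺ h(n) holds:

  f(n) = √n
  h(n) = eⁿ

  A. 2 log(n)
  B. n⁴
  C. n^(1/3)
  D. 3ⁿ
B

We need g(n) with √n = o(g(n)) and g(n) = o(eⁿ), i.e. O(√n) ≺ g ≺ O(eⁿ).
Check each option:
  A. 2 log(n) — O(log n) does not grow strictly faster than f(n)
  B. n⁴ — O(n⁴) is strictly between O(√n) and O(eⁿ) ✓
  C. n^(1/3) — O(n^(1/3)) does not grow strictly faster than f(n)
  D. 3ⁿ — O(3ⁿ) does not grow strictly slower than h(n)

Only option B (n⁴) lies strictly between.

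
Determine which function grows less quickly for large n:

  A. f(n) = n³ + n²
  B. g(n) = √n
B

f(n) = n³ + n² is O(n³), while g(n) = √n is O(√n).
Since O(√n) grows slower than O(n³), g(n) is dominated.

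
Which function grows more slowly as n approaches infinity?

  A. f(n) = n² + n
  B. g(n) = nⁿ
A

f(n) = n² + n is O(n²), while g(n) = nⁿ is O(nⁿ).
Since O(n²) grows slower than O(nⁿ), f(n) is dominated.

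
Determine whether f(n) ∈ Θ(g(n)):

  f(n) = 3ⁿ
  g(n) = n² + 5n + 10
False

f(n) = 3ⁿ is O(3ⁿ), and g(n) = n² + 5n + 10 is O(n²).
Since they have different growth rates, f(n) = Θ(g(n)) is false.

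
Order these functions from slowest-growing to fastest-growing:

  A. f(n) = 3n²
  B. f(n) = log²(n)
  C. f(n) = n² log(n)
B < A < C

Comparing growth rates:
B = log²(n) is O(log² n)
A = 3n² is O(n²)
C = n² log(n) is O(n² log n)

Therefore, the order from slowest to fastest is: B < A < C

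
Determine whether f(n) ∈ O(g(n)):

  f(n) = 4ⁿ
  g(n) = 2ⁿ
False

f(n) = 4ⁿ is O(4ⁿ), and g(n) = 2ⁿ is O(2ⁿ).
Since O(4ⁿ) grows faster than O(2ⁿ), f(n) = O(g(n)) is false.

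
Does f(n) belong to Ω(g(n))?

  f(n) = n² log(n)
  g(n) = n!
False

f(n) = n² log(n) is O(n² log n), and g(n) = n! is O(n!).
Since O(n² log n) grows slower than O(n!), f(n) = Ω(g(n)) is false.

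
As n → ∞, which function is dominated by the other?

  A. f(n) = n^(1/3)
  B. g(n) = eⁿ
A

f(n) = n^(1/3) is O(n^(1/3)), while g(n) = eⁿ is O(eⁿ).
Since O(n^(1/3)) grows slower than O(eⁿ), f(n) is dominated.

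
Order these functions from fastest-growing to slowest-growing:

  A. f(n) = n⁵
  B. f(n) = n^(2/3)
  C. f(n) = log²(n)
A > B > C

Comparing growth rates:
A = n⁵ is O(n⁵)
B = n^(2/3) is O(n^(2/3))
C = log²(n) is O(log² n)

Therefore, the order from fastest to slowest is: A > B > C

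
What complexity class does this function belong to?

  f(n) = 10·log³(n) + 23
O(log³ n)

The dominant term in 10·log³(n) + 23 is 10·log³(n), which is Θ(log³ n).
Lower-order terms (23) are asymptotically negligible.
Constants are absorbed, so the tightest bound is O(log³ n).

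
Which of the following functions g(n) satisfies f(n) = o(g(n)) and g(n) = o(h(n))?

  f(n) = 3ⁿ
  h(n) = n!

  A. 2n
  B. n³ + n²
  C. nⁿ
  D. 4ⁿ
D

We need g(n) with 3ⁿ = o(g(n)) and g(n) = o(n!), i.e. O(3ⁿ) ≺ g ≺ O(n!).
Check each option:
  A. 2n — O(n) does not grow strictly faster than f(n)
  B. n³ + n² — O(n³) does not grow strictly faster than f(n)
  C. nⁿ — O(nⁿ) does not grow strictly slower than h(n)
  D. 4ⁿ — O(4ⁿ) is strictly between O(3ⁿ) and O(n!) ✓

Only option D (4ⁿ) lies strictly between.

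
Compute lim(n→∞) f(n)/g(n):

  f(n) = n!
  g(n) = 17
∞

Since n! (O(n!)) grows faster than 17 (O(1)),
the ratio f(n)/g(n) → ∞ as n → ∞.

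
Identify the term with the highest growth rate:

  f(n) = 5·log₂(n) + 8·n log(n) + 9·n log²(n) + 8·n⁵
8·n⁵

Looking at each term:
  - 5·log₂(n) is O(log n)
  - 8·n log(n) is O(n log n)
  - 9·n log²(n) is O(n log² n)
  - 8·n⁵ is O(n⁵)

The term 8·n⁵ (O(n⁵)) grows fastest and dominates all others.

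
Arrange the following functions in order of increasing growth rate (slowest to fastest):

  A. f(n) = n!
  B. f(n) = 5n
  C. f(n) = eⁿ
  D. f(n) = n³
B < D < C < A

Comparing growth rates:
B = 5n is O(n)
D = n³ is O(n³)
C = eⁿ is O(eⁿ)
A = n! is O(n!)

Therefore, the order from slowest to fastest is: B < D < C < A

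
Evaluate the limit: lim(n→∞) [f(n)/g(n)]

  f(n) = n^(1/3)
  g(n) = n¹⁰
0

Since n^(1/3) (O(n^(1/3))) grows slower than n¹⁰ (O(n¹⁰)),
the ratio f(n)/g(n) → 0 as n → ∞.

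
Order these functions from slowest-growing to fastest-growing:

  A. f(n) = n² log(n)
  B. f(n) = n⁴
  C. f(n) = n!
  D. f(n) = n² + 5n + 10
D < A < B < C

Comparing growth rates:
D = n² + 5n + 10 is O(n²)
A = n² log(n) is O(n² log n)
B = n⁴ is O(n⁴)
C = n! is O(n!)

Therefore, the order from slowest to fastest is: D < A < B < C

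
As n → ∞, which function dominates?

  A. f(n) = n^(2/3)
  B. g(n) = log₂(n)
A

f(n) = n^(2/3) is O(n^(2/3)), while g(n) = log₂(n) is O(log n).
Since O(n^(2/3)) grows faster than O(log n), f(n) dominates.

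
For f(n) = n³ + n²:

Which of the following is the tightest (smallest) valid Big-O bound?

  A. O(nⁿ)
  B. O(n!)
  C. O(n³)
C

f(n) = n³ + n² is O(n³).
All listed options are valid Big-O bounds (upper bounds),
but O(n³) is the tightest (smallest valid bound).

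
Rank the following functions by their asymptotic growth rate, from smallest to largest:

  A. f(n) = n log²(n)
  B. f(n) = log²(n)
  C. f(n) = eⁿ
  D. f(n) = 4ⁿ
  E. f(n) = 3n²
B < A < E < C < D

Comparing growth rates:
B = log²(n) is O(log² n)
A = n log²(n) is O(n log² n)
E = 3n² is O(n²)
C = eⁿ is O(eⁿ)
D = 4ⁿ is O(4ⁿ)

Therefore, the order from slowest to fastest is: B < A < E < C < D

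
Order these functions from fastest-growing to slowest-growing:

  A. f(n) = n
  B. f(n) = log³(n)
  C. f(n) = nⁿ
C > A > B

Comparing growth rates:
C = nⁿ is O(nⁿ)
A = n is O(n)
B = log³(n) is O(log³ n)

Therefore, the order from fastest to slowest is: C > A > B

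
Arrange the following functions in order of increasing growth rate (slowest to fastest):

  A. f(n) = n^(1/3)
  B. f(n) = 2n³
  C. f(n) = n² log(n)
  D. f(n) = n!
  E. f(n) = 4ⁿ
A < C < B < E < D

Comparing growth rates:
A = n^(1/3) is O(n^(1/3))
C = n² log(n) is O(n² log n)
B = 2n³ is O(n³)
E = 4ⁿ is O(4ⁿ)
D = n! is O(n!)

Therefore, the order from slowest to fastest is: A < C < B < E < D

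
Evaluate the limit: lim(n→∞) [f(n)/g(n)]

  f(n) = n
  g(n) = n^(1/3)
∞

Since n (O(n)) grows faster than n^(1/3) (O(n^(1/3))),
the ratio f(n)/g(n) → ∞ as n → ∞.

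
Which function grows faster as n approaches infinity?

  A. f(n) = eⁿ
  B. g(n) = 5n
A

f(n) = eⁿ is O(eⁿ), while g(n) = 5n is O(n).
Since O(eⁿ) grows faster than O(n), f(n) dominates.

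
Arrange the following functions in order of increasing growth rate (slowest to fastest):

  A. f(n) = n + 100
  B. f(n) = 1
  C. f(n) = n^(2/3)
B < C < A

Comparing growth rates:
B = 1 is O(1)
C = n^(2/3) is O(n^(2/3))
A = n + 100 is O(n)

Therefore, the order from slowest to fastest is: B < C < A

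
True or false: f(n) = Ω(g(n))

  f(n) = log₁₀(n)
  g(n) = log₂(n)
True

f(n) = log₁₀(n) and g(n) = log₂(n) are both O(log n).
Big-Ω permits equal growth rates (f ≥ c·g for some c > 0), so f(n) = Ω(g(n)) is true.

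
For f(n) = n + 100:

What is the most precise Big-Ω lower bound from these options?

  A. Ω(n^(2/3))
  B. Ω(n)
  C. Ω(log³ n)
B

f(n) = n + 100 is Ω(n).
All listed options are valid Big-Ω bounds (lower bounds),
but Ω(n) is the tightest (largest valid bound).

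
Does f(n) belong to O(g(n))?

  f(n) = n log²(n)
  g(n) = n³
True

f(n) = n log²(n) is O(n log² n), and g(n) = n³ is O(n³).
Since O(n log² n) ⊆ O(n³) (f grows no faster than g), f(n) = O(g(n)) is true.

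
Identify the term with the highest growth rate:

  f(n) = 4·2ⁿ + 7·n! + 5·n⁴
7·n!

Looking at each term:
  - 4·2ⁿ is O(2ⁿ)
  - 7·n! is O(n!)
  - 5·n⁴ is O(n⁴)

The term 7·n! (O(n!)) grows fastest and dominates all others.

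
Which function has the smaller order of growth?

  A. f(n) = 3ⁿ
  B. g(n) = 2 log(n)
B

f(n) = 3ⁿ is O(3ⁿ), while g(n) = 2 log(n) is O(log n).
Since O(log n) grows slower than O(3ⁿ), g(n) is dominated.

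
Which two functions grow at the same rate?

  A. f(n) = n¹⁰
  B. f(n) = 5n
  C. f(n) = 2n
B and C

Examining each function:
  A. n¹⁰ is O(n¹⁰)
  B. 5n is O(n)
  C. 2n is O(n)

Functions B and C both have the same complexity class.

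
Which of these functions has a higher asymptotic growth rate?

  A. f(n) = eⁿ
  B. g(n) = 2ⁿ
A

f(n) = eⁿ is O(eⁿ), while g(n) = 2ⁿ is O(2ⁿ).
Since O(eⁿ) grows faster than O(2ⁿ), f(n) dominates.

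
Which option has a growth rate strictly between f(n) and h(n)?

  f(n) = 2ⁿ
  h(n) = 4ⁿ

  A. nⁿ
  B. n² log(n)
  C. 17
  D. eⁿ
D

We need g(n) with 2ⁿ = o(g(n)) and g(n) = o(4ⁿ), i.e. O(2ⁿ) ≺ g ≺ O(4ⁿ).
Check each option:
  A. nⁿ — O(nⁿ) does not grow strictly slower than h(n)
  B. n² log(n) — O(n² log n) does not grow strictly faster than f(n)
  C. 17 — O(1) does not grow strictly faster than f(n)
  D. eⁿ — O(eⁿ) is strictly between O(2ⁿ) and O(4ⁿ) ✓

Only option D (eⁿ) lies strictly between.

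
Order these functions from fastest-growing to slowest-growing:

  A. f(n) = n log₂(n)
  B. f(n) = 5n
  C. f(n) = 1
A > B > C

Comparing growth rates:
A = n log₂(n) is O(n log n)
B = 5n is O(n)
C = 1 is O(1)

Therefore, the order from fastest to slowest is: A > B > C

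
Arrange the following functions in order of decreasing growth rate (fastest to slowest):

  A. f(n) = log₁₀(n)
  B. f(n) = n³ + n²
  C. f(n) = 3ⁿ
C > B > A

Comparing growth rates:
C = 3ⁿ is O(3ⁿ)
B = n³ + n² is O(n³)
A = log₁₀(n) is O(log n)

Therefore, the order from fastest to slowest is: C > B > A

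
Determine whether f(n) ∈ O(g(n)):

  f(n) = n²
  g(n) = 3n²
True

f(n) = n² and g(n) = 3n² are both O(n²).
Big-O permits equal growth rates (f ≤ c·g for some c), so f(n) = O(g(n)) is true.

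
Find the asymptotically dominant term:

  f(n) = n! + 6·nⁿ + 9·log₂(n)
6·nⁿ

Looking at each term:
  - n! is O(n!)
  - 6·nⁿ is O(nⁿ)
  - 9·log₂(n) is O(log n)

The term 6·nⁿ (O(nⁿ)) grows fastest and dominates all others.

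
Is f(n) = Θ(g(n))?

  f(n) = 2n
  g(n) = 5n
True

f(n) = 2n and g(n) = 5n are both O(n).
Since they have the same asymptotic growth rate, f(n) = Θ(g(n)) is true.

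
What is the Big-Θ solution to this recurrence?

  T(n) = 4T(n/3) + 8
Θ(n^log₃(4))

Master Theorem: a = 4, b = 3, f(n) = 8.
Compute the critical exponent d = log₃(4) = 1.262.
Compare f(n) = Θ(1) against n^d:
  k = 0 < d = 1.262, so f(n) = O(n^(d-ε)) — Case 1.
  The recursion cost dominates: T(n) = Θ(n^d) = Θ(n^log₃(4)).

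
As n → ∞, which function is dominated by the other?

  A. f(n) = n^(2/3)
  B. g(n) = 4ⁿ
A

f(n) = n^(2/3) is O(n^(2/3)), while g(n) = 4ⁿ is O(4ⁿ).
Since O(n^(2/3)) grows slower than O(4ⁿ), f(n) is dominated.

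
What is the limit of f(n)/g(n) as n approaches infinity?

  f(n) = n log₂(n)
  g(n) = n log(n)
1/log(2)

Since n log₂(n) and n log(n) have the same growth rate (O(n log n)),
the ratio converges to a constant: 1/log(2).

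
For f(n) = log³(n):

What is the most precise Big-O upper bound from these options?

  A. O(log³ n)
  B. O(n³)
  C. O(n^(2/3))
A

f(n) = log³(n) is O(log³ n).
All listed options are valid Big-O bounds (upper bounds),
but O(log³ n) is the tightest (smallest valid bound).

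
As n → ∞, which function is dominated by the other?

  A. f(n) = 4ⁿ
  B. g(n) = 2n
B

f(n) = 4ⁿ is O(4ⁿ), while g(n) = 2n is O(n).
Since O(n) grows slower than O(4ⁿ), g(n) is dominated.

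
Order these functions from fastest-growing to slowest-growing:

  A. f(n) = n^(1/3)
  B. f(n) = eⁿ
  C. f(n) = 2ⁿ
B > C > A

Comparing growth rates:
B = eⁿ is O(eⁿ)
C = 2ⁿ is O(2ⁿ)
A = n^(1/3) is O(n^(1/3))

Therefore, the order from fastest to slowest is: B > C > A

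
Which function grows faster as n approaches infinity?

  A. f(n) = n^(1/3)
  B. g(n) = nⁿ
B

f(n) = n^(1/3) is O(n^(1/3)), while g(n) = nⁿ is O(nⁿ).
Since O(nⁿ) grows faster than O(n^(1/3)), g(n) dominates.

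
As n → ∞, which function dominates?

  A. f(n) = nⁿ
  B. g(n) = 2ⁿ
A

f(n) = nⁿ is O(nⁿ), while g(n) = 2ⁿ is O(2ⁿ).
Since O(nⁿ) grows faster than O(2ⁿ), f(n) dominates.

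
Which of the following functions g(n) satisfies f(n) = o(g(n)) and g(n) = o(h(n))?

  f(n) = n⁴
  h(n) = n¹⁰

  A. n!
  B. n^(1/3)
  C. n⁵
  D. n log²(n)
C

We need g(n) with n⁴ = o(g(n)) and g(n) = o(n¹⁰), i.e. O(n⁴) ≺ g ≺ O(n¹⁰).
Check each option:
  A. n! — O(n!) does not grow strictly slower than h(n)
  B. n^(1/3) — O(n^(1/3)) does not grow strictly faster than f(n)
  C. n⁵ — O(n⁵) is strictly between O(n⁴) and O(n¹⁰) ✓
  D. n log²(n) — O(n log² n) does not grow strictly faster than f(n)

Only option C (n⁵) lies strictly between.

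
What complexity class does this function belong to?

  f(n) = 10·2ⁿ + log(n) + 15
O(2ⁿ)

The dominant term in 10·2ⁿ + log(n) + 15 is 10·2ⁿ, which is Θ(2ⁿ).
Lower-order terms (log(n), 15) are asymptotically negligible.
Constants are absorbed, so the tightest bound is O(2ⁿ).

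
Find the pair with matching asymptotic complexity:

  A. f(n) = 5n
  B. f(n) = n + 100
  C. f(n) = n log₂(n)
A and B

Examining each function:
  A. 5n is O(n)
  B. n + 100 is O(n)
  C. n log₂(n) is O(n log n)

Functions A and B both have the same complexity class.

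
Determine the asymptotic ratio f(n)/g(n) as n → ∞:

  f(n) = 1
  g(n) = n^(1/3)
0

Since 1 (O(1)) grows slower than n^(1/3) (O(n^(1/3))),
the ratio f(n)/g(n) → 0 as n → ∞.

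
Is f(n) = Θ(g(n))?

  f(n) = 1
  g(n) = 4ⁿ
False

f(n) = 1 is O(1), and g(n) = 4ⁿ is O(4ⁿ).
Since they have different growth rates, f(n) = Θ(g(n)) is false.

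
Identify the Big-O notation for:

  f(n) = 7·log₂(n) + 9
O(log n)

The dominant term in 7·log₂(n) + 9 is 7·log₂(n), which is Θ(log n).
Lower-order terms (9) are asymptotically negligible.
Constants are absorbed, so the tightest bound is O(log n).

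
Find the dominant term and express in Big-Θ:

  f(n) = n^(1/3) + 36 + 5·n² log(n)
Θ(n² log n)

Order the terms by growth rate: 36 ≺ n^(1/3) ≺ 5·n² log(n).
The fastest-growing term 5·n² log(n) dominates as n → ∞; dropping its constant factor gives Θ(n² log n).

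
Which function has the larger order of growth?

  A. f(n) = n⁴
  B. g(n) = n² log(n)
A

f(n) = n⁴ is O(n⁴), while g(n) = n² log(n) is O(n² log n).
Since O(n⁴) grows faster than O(n² log n), f(n) dominates.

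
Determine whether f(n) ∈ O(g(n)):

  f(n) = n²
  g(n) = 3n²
True

f(n) = n² and g(n) = 3n² are both O(n²).
Big-O permits equal growth rates (f ≤ c·g for some c), so f(n) = O(g(n)) is true.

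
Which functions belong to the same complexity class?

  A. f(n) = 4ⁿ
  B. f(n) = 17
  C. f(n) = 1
B and C

Examining each function:
  A. 4ⁿ is O(4ⁿ)
  B. 17 is O(1)
  C. 1 is O(1)

Functions B and C both have the same complexity class.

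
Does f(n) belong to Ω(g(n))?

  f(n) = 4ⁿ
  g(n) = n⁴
True

f(n) = 4ⁿ is O(4ⁿ), and g(n) = n⁴ is O(n⁴).
Since O(4ⁿ) grows at least as fast as O(n⁴), f(n) = Ω(g(n)) is true.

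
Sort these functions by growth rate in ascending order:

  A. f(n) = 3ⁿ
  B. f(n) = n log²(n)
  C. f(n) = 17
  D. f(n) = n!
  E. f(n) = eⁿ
C < B < E < A < D

Comparing growth rates:
C = 17 is O(1)
B = n log²(n) is O(n log² n)
E = eⁿ is O(eⁿ)
A = 3ⁿ is O(3ⁿ)
D = n! is O(n!)

Therefore, the order from slowest to fastest is: C < B < E < A < D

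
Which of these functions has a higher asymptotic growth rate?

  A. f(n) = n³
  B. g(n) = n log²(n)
A

f(n) = n³ is O(n³), while g(n) = n log²(n) is O(n log² n).
Since O(n³) grows faster than O(n log² n), f(n) dominates.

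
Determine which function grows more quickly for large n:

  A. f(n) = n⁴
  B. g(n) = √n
A

f(n) = n⁴ is O(n⁴), while g(n) = √n is O(√n).
Since O(n⁴) grows faster than O(√n), f(n) dominates.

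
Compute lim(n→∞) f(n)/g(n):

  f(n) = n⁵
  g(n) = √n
∞

Since n⁵ (O(n⁵)) grows faster than √n (O(√n)),
the ratio f(n)/g(n) → ∞ as n → ∞.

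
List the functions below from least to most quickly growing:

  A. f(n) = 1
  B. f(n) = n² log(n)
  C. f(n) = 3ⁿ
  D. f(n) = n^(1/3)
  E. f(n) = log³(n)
A < E < D < B < C

Comparing growth rates:
A = 1 is O(1)
E = log³(n) is O(log³ n)
D = n^(1/3) is O(n^(1/3))
B = n² log(n) is O(n² log n)
C = 3ⁿ is O(3ⁿ)

Therefore, the order from slowest to fastest is: A < E < D < B < C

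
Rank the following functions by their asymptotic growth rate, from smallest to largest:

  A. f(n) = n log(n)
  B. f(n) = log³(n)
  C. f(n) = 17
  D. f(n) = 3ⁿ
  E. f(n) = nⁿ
C < B < A < D < E

Comparing growth rates:
C = 17 is O(1)
B = log³(n) is O(log³ n)
A = n log(n) is O(n log n)
D = 3ⁿ is O(3ⁿ)
E = nⁿ is O(nⁿ)

Therefore, the order from slowest to fastest is: C < B < A < D < E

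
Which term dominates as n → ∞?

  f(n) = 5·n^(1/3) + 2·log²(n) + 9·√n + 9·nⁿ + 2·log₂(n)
9·nⁿ

Looking at each term:
  - 5·n^(1/3) is O(n^(1/3))
  - 2·log²(n) is O(log² n)
  - 9·√n is O(√n)
  - 9·nⁿ is O(nⁿ)
  - 2·log₂(n) is O(log n)

The term 9·nⁿ (O(nⁿ)) grows fastest and dominates all others.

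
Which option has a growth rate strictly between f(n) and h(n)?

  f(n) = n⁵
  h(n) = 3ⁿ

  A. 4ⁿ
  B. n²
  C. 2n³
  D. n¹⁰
D

We need g(n) with n⁵ = o(g(n)) and g(n) = o(3ⁿ), i.e. O(n⁵) ≺ g ≺ O(3ⁿ).
Check each option:
  A. 4ⁿ — O(4ⁿ) does not grow strictly slower than h(n)
  B. n² — O(n²) does not grow strictly faster than f(n)
  C. 2n³ — O(n³) does not grow strictly faster than f(n)
  D. n¹⁰ — O(n¹⁰) is strictly between O(n⁵) and O(3ⁿ) ✓

Only option D (n¹⁰) lies strictly between.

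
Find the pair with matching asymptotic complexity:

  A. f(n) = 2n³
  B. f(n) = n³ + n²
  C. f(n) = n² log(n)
A and B

Examining each function:
  A. 2n³ is O(n³)
  B. n³ + n² is O(n³)
  C. n² log(n) is O(n² log n)

Functions A and B both have the same complexity class.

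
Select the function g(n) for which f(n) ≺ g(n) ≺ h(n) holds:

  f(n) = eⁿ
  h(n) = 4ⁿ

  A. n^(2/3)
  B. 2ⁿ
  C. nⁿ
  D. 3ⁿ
D

We need g(n) with eⁿ = o(g(n)) and g(n) = o(4ⁿ), i.e. O(eⁿ) ≺ g ≺ O(4ⁿ).
Check each option:
  A. n^(2/3) — O(n^(2/3)) does not grow strictly faster than f(n)
  B. 2ⁿ — O(2ⁿ) does not grow strictly faster than f(n)
  C. nⁿ — O(nⁿ) does not grow strictly slower than h(n)
  D. 3ⁿ — O(3ⁿ) is strictly between O(eⁿ) and O(4ⁿ) ✓

Only option D (3ⁿ) lies strictly between.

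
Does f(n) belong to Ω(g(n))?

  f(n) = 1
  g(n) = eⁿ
False

f(n) = 1 is O(1), and g(n) = eⁿ is O(eⁿ).
Since O(1) grows slower than O(eⁿ), f(n) = Ω(g(n)) is false.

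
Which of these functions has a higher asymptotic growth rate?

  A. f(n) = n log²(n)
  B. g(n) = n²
B

f(n) = n log²(n) is O(n log² n), while g(n) = n² is O(n²).
Since O(n²) grows faster than O(n log² n), g(n) dominates.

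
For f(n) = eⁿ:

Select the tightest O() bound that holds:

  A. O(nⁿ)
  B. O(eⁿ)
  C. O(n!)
B

f(n) = eⁿ is O(eⁿ).
All listed options are valid Big-O bounds (upper bounds),
but O(eⁿ) is the tightest (smallest valid bound).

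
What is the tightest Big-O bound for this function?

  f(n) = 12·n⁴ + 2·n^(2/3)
O(n⁴)

The dominant term in 12·n⁴ + 2·n^(2/3) is 12·n⁴, which is Θ(n⁴).
Lower-order terms (2·n^(2/3)) are asymptotically negligible.
Constants are absorbed, so the tightest bound is O(n⁴).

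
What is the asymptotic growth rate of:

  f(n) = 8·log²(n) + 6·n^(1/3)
Θ(n^(1/3))

Order the terms by growth rate: 8·log²(n) ≺ 6·n^(1/3).
The fastest-growing term 6·n^(1/3) dominates as n → ∞; dropping its constant factor gives Θ(n^(1/3)).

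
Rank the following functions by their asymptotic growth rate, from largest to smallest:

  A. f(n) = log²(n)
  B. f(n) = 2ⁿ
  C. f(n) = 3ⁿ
C > B > A

Comparing growth rates:
C = 3ⁿ is O(3ⁿ)
B = 2ⁿ is O(2ⁿ)
A = log²(n) is O(log² n)

Therefore, the order from fastest to slowest is: C > B > A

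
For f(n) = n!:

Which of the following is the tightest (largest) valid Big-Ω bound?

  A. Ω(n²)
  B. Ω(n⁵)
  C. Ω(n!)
C

f(n) = n! is Ω(n!).
All listed options are valid Big-Ω bounds (lower bounds),
but Ω(n!) is the tightest (largest valid bound).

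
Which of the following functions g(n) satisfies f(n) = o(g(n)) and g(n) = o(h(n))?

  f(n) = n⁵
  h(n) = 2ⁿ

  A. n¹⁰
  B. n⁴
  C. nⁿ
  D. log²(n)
A

We need g(n) with n⁵ = o(g(n)) and g(n) = o(2ⁿ), i.e. O(n⁵) ≺ g ≺ O(2ⁿ).
Check each option:
  A. n¹⁰ — O(n¹⁰) is strictly between O(n⁵) and O(2ⁿ) ✓
  B. n⁴ — O(n⁴) does not grow strictly faster than f(n)
  C. nⁿ — O(nⁿ) does not grow strictly slower than h(n)
  D. log²(n) — O(log² n) does not grow strictly faster than f(n)

Only option A (n¹⁰) lies strictly between.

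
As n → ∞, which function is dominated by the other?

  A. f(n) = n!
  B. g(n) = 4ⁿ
B

f(n) = n! is O(n!), while g(n) = 4ⁿ is O(4ⁿ).
Since O(4ⁿ) grows slower than O(n!), g(n) is dominated.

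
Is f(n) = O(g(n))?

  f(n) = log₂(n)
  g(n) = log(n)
True

f(n) = log₂(n) and g(n) = log(n) are both O(log n).
Big-O permits equal growth rates (f ≤ c·g for some c), so f(n) = O(g(n)) is true.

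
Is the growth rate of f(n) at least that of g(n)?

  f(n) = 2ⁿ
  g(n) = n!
False

f(n) = 2ⁿ is O(2ⁿ), and g(n) = n! is O(n!).
Since O(2ⁿ) grows slower than O(n!), f(n) = Ω(g(n)) is false.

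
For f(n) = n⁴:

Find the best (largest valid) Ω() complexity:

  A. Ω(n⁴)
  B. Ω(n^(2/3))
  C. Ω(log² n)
A

f(n) = n⁴ is Ω(n⁴).
All listed options are valid Big-Ω bounds (lower bounds),
but Ω(n⁴) is the tightest (largest valid bound).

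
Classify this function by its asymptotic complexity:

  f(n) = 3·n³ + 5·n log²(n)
O(n³)

The dominant term in 3·n³ + 5·n log²(n) is 3·n³, which is Θ(n³).
Lower-order terms (5·n log²(n)) are asymptotically negligible.
Constants are absorbed, so the tightest bound is O(n³).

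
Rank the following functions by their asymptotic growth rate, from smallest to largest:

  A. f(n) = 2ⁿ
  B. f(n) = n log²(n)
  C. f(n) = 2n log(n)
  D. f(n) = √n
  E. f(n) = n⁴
D < C < B < E < A

Comparing growth rates:
D = √n is O(√n)
C = 2n log(n) is O(n log n)
B = n log²(n) is O(n log² n)
E = n⁴ is O(n⁴)
A = 2ⁿ is O(2ⁿ)

Therefore, the order from slowest to fastest is: D < C < B < E < A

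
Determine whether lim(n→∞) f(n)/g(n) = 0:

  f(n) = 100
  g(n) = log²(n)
True

f(n) = 100 is O(1), and g(n) = log²(n) is O(log² n).
Since O(1) grows strictly slower than O(log² n), f(n) = o(g(n)) is true.
This means lim(n→∞) f(n)/g(n) = 0.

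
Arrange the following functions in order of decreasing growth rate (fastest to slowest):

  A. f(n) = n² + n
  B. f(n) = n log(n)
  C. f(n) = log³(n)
A > B > C

Comparing growth rates:
A = n² + n is O(n²)
B = n log(n) is O(n log n)
C = log³(n) is O(log³ n)

Therefore, the order from fastest to slowest is: A > B > C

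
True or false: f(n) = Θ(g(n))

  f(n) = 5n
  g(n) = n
True

f(n) = 5n and g(n) = n are both O(n).
Since they have the same asymptotic growth rate, f(n) = Θ(g(n)) is true.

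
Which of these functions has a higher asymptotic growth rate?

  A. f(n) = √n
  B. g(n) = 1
A

f(n) = √n is O(√n), while g(n) = 1 is O(1).
Since O(√n) grows faster than O(1), f(n) dominates.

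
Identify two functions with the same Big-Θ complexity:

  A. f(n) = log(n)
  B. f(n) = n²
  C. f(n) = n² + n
B and C

Examining each function:
  A. log(n) is O(log n)
  B. n² is O(n²)
  C. n² + n is O(n²)

Functions B and C both have the same complexity class.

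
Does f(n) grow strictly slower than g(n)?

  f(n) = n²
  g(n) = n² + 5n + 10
False

f(n) = n² is O(n²), and g(n) = n² + 5n + 10 is O(n²).
Since they have the same growth rate, f(n) = o(g(n)) is false.
(f = o(g) requires f to grow strictly slower, not equal.)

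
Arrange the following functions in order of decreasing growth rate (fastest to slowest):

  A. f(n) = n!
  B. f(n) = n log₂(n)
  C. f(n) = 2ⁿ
A > C > B

Comparing growth rates:
A = n! is O(n!)
C = 2ⁿ is O(2ⁿ)
B = n log₂(n) is O(n log n)

Therefore, the order from fastest to slowest is: A > C > B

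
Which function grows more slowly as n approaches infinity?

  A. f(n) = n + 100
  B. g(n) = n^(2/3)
B

f(n) = n + 100 is O(n), while g(n) = n^(2/3) is O(n^(2/3)).
Since O(n^(2/3)) grows slower than O(n), g(n) is dominated.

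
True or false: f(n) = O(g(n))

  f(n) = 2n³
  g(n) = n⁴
True

f(n) = 2n³ is O(n³), and g(n) = n⁴ is O(n⁴).
Since O(n³) ⊆ O(n⁴) (f grows no faster than g), f(n) = O(g(n)) is true.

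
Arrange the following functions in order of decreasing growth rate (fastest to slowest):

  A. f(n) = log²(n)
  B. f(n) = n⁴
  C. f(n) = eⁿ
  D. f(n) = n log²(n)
C > B > D > A

Comparing growth rates:
C = eⁿ is O(eⁿ)
B = n⁴ is O(n⁴)
D = n log²(n) is O(n log² n)
A = log²(n) is O(log² n)

Therefore, the order from fastest to slowest is: C > B > D > A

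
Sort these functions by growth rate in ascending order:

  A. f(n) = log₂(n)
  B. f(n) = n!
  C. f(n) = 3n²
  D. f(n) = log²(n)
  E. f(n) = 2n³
A < D < C < E < B

Comparing growth rates:
A = log₂(n) is O(log n)
D = log²(n) is O(log² n)
C = 3n² is O(n²)
E = 2n³ is O(n³)
B = n! is O(n!)

Therefore, the order from slowest to fastest is: A < D < C < E < B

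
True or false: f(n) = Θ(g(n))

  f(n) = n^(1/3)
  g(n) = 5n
False

f(n) = n^(1/3) is O(n^(1/3)), and g(n) = 5n is O(n).
Since they have different growth rates, f(n) = Θ(g(n)) is false.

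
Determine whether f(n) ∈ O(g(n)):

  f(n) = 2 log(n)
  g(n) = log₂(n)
True

f(n) = 2 log(n) and g(n) = log₂(n) are both O(log n).
Big-O permits equal growth rates (f ≤ c·g for some c), so f(n) = O(g(n)) is true.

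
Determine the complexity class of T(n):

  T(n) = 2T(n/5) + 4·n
Θ(n)

Master Theorem: a = 2, b = 5, f(n) = 4·n.
Compute the critical exponent d = log₅(2) = 0.431.
Compare f(n) = Θ(n) against n^d:
  k = 1 > d = 0.431, so f(n) = Ω(n^(d+ε)) — Case 3.
  Regularity: a·(n/b)^1/n^1 = a/b^1 = 2/5 < 1 ✓.
  The top-level work dominates: T(n) = Θ(f(n)) = Θ(n).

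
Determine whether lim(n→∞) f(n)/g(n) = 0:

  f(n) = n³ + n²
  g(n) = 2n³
False

f(n) = n³ + n² is O(n³), and g(n) = 2n³ is O(n³).
Since they have the same growth rate, f(n) = o(g(n)) is false.
(f = o(g) requires f to grow strictly slower, not equal.)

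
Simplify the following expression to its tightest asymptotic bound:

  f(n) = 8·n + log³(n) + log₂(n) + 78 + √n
Θ(n)

Order the terms by growth rate: 78 ≺ log₂(n) ≺ log³(n) ≺ √n ≺ 8·n.
The fastest-growing term 8·n dominates as n → ∞; dropping its constant factor gives Θ(n).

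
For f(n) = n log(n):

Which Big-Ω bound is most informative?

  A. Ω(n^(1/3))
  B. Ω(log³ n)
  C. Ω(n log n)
C

f(n) = n log(n) is Ω(n log n).
All listed options are valid Big-Ω bounds (lower bounds),
but Ω(n log n) is the tightest (largest valid bound).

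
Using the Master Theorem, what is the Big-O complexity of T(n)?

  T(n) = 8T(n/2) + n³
Θ(n³ log n)

Master Theorem: a = 8, b = 2, f(n) = n³.
Compute the critical exponent d = log₂(8) = 3.
Compare f(n) = Θ(n³) against n^d:
  k = 3 = d, so f(n) = Θ(n^d) — Case 2.
  Work is balanced across levels: T(n) = Θ(n^d log n) = Θ(n³ log n).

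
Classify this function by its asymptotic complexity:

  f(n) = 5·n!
O(n!)

The dominant term in 5·n! is 5·n!, which is Θ(n!).
Constants are absorbed, so the tightest bound is O(n!).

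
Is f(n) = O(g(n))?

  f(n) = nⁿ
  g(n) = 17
False

f(n) = nⁿ is O(nⁿ), and g(n) = 17 is O(1).
Since O(nⁿ) grows faster than O(1), f(n) = O(g(n)) is false.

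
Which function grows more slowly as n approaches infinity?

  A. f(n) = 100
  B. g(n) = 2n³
A

f(n) = 100 is O(1), while g(n) = 2n³ is O(n³).
Since O(1) grows slower than O(n³), f(n) is dominated.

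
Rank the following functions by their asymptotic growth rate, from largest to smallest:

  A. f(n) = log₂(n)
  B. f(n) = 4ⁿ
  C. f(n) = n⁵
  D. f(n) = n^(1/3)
B > C > D > A

Comparing growth rates:
B = 4ⁿ is O(4ⁿ)
C = n⁵ is O(n⁵)
D = n^(1/3) is O(n^(1/3))
A = log₂(n) is O(log n)

Therefore, the order from fastest to slowest is: B > C > D > A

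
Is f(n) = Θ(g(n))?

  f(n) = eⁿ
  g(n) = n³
False

f(n) = eⁿ is O(eⁿ), and g(n) = n³ is O(n³).
Since they have different growth rates, f(n) = Θ(g(n)) is false.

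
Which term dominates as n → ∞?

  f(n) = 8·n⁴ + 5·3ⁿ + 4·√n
5·3ⁿ

Looking at each term:
  - 8·n⁴ is O(n⁴)
  - 5·3ⁿ is O(3ⁿ)
  - 4·√n is O(√n)

The term 5·3ⁿ (O(3ⁿ)) grows fastest and dominates all others.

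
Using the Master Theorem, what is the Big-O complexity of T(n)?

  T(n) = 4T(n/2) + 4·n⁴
Θ(n⁴)

Master Theorem: a = 4, b = 2, f(n) = 4·n⁴.
Compute the critical exponent d = log₂(4) = 2.
Compare f(n) = Θ(n⁴) against n^d:
  k = 4 > d = 2, so f(n) = Ω(n^(d+ε)) — Case 3.
  Regularity: a·(n/b)^4/n^4 = a/b^4 = 4/16 < 1 ✓.
  The top-level work dominates: T(n) = Θ(f(n)) = Θ(n⁴).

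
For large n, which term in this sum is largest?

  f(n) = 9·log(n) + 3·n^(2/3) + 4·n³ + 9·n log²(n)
4·n³

Looking at each term:
  - 9·log(n) is O(log n)
  - 3·n^(2/3) is O(n^(2/3))
  - 4·n³ is O(n³)
  - 9·n log²(n) is O(n log² n)

The term 4·n³ (O(n³)) grows fastest and dominates all others.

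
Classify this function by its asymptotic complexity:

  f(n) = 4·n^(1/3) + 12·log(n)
O(n^(1/3))

The dominant term in 4·n^(1/3) + 12·log(n) is 4·n^(1/3), which is Θ(n^(1/3)).
Lower-order terms (12·log(n)) are asymptotically negligible.
Constants are absorbed, so the tightest bound is O(n^(1/3)).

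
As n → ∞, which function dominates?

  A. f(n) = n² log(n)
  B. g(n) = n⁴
B

f(n) = n² log(n) is O(n² log n), while g(n) = n⁴ is O(n⁴).
Since O(n⁴) grows faster than O(n² log n), g(n) dominates.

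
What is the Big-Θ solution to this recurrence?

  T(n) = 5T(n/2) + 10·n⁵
Θ(n⁵)

Master Theorem: a = 5, b = 2, f(n) = 10·n⁵.
Compute the critical exponent d = log₂(5) = 2.322.
Compare f(n) = Θ(n⁵) against n^d:
  k = 5 > d = 2.322, so f(n) = Ω(n^(d+ε)) — Case 3.
  Regularity: a·(n/b)^5/n^5 = a/b^5 = 5/32 < 1 ✓.
  The top-level work dominates: T(n) = Θ(f(n)) = Θ(n⁵).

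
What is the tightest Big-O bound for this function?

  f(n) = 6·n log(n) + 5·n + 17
O(n log n)

The dominant term in 6·n log(n) + 5·n + 17 is 6·n log(n), which is Θ(n log n).
Lower-order terms (5·n, 17) are asymptotically negligible.
Constants are absorbed, so the tightest bound is O(n log n).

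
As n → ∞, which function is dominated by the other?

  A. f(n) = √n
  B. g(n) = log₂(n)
B

f(n) = √n is O(√n), while g(n) = log₂(n) is O(log n).
Since O(log n) grows slower than O(√n), g(n) is dominated.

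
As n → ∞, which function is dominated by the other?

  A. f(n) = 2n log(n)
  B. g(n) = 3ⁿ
A

f(n) = 2n log(n) is O(n log n), while g(n) = 3ⁿ is O(3ⁿ).
Since O(n log n) grows slower than O(3ⁿ), f(n) is dominated.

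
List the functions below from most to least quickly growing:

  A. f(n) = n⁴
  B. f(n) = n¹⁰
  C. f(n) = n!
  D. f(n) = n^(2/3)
C > B > A > D

Comparing growth rates:
C = n! is O(n!)
B = n¹⁰ is O(n¹⁰)
A = n⁴ is O(n⁴)
D = n^(2/3) is O(n^(2/3))

Therefore, the order from fastest to slowest is: C > B > A > D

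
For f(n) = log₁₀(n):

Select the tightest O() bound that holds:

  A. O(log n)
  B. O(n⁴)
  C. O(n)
A

f(n) = log₁₀(n) is O(log n).
All listed options are valid Big-O bounds (upper bounds),
but O(log n) is the tightest (smallest valid bound).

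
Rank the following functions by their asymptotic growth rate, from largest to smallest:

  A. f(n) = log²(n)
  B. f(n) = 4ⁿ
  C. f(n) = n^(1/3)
B > C > A

Comparing growth rates:
B = 4ⁿ is O(4ⁿ)
C = n^(1/3) is O(n^(1/3))
A = log²(n) is O(log² n)

Therefore, the order from fastest to slowest is: B > C > A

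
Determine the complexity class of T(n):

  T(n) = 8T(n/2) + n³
Θ(n³ log n)

Master Theorem: a = 8, b = 2, f(n) = n³.
Compute the critical exponent d = log₂(8) = 3.
Compare f(n) = Θ(n³) against n^d:
  k = 3 = d, so f(n) = Θ(n^d) — Case 2.
  Work is balanced across levels: T(n) = Θ(n^d log n) = Θ(n³ log n).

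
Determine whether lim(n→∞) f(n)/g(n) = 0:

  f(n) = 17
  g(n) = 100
False

f(n) = 17 is O(1), and g(n) = 100 is O(1).
Since they have the same growth rate, f(n) = o(g(n)) is false.
(f = o(g) requires f to grow strictly slower, not equal.)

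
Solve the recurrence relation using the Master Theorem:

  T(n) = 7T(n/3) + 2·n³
Θ(n³)

Master Theorem: a = 7, b = 3, f(n) = 2·n³.
Compute the critical exponent d = log₃(7) = 1.771.
Compare f(n) = Θ(n³) against n^d:
  k = 3 > d = 1.771, so f(n) = Ω(n^(d+ε)) — Case 3.
  Regularity: a·(n/b)^3/n^3 = a/b^3 = 7/27 < 1 ✓.
  The top-level work dominates: T(n) = Θ(f(n)) = Θ(n³).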